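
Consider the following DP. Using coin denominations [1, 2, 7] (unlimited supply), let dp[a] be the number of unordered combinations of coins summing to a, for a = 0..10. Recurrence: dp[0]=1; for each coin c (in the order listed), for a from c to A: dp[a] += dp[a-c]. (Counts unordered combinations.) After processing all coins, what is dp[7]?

5

after  coin     0     1     2     3     4     5     6     7     8     9    10
          1     1     1     1     1     1     1     1     1     1     1     1
          2     1     1     2     2     3     3     4     4     5     5     6
          7     1     1     2     2     3     3     4     5     6     7     8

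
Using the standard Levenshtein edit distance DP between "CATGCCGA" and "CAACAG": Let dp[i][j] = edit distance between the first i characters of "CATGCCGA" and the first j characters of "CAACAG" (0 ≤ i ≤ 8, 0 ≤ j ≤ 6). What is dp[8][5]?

4

   ''  C  A  A  C  A  G
''  0  1  2  3  4  5  6
 C  1  0  1  2  3  4  5
 A  2  1  0  1  2  3  4
 T  3  2  1  1  2  3  4
 G  4  3  2  2  2  3  3
 C  5  4  3  3  2  3  4
 C  6  5  4  4  3  3  4
 G  7  6  5  5  4  4  3
 A  8  7  6  5  5  4  4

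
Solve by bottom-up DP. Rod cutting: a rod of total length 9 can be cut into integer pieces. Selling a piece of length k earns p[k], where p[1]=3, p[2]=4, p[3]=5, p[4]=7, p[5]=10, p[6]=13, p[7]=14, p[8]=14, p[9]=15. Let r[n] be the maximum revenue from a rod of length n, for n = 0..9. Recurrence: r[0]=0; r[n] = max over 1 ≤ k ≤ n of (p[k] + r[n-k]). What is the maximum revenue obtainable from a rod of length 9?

   n    0    1    2    3    4    5    6    7    8    9
r[n]    0    3    6    9   12   15   18   21   24   27

27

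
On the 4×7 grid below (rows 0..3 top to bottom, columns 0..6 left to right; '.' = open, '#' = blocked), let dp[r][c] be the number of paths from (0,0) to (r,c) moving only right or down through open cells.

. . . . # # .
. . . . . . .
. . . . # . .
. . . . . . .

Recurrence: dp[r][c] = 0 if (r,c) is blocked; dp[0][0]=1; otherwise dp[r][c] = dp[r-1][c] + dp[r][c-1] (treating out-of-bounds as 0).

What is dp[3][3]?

20

r\c   0   1   2   3   4   5   6
  0   1   1   1   1   0   0   0
  1   1   2   3   4   4   4   4
  2   1   3   6  10   0   4   8
  3   1   4  10  20  20  24  32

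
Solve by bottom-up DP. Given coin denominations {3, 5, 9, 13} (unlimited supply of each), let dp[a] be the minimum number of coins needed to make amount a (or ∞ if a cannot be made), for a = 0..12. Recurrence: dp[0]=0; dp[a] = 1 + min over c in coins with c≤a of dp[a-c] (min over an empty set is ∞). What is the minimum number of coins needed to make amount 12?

 a  0  1  2  3  4  5  6  7  8  9 10 11 12
dp  0  -  -  1  -  1  2  -  2  1  2  3  2
(- denotes ∞ / unreachable)

2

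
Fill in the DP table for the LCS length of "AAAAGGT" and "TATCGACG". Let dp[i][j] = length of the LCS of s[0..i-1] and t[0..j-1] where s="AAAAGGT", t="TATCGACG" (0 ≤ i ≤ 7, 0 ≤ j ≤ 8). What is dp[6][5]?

2

   ''  T  A  T  C  G  A  C  G
''  0  0  0  0  0  0  0  0  0
 A  0  0  1  1  1  1  1  1  1
 A  0  0  1  1  1  1  2  2  2
 A  0  0  1  1  1  1  2  2  2
 A  0  0  1  1  1  1  2  2  2
 G  0  0  1  1  1  2  2  2  3
 G  0  0  1  1  1  2  2  2  3
 T  0  1  1  2  2  2  2  2  3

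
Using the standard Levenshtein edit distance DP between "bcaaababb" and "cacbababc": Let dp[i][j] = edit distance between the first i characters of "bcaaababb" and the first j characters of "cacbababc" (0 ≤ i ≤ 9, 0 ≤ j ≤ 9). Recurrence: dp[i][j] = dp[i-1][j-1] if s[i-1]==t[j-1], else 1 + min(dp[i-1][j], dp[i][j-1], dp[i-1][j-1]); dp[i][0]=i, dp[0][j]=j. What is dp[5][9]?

   ''  c  a  c  b  a  b  a  b  c
''  0  1  2  3  4  5  6  7  8  9
 b  1  1  2  3  3  4  5  6  7  8
 c  2  1  2  2  3  4  5  6  7  7
 a  3  2  1  2  3  3  4  5  6  7
 a  4  3  2  2  3  3  4  4  5  6
 a  5  4  3  3  3  3  4  4  5  6
 b  6  5  4  4  3  4  3  4  4  5
 a  7  6  5  5  4  3  4  3  4  5
 b  8  7  6  6  5  4  3  4  3  4
 b  9  8  7  7  6  5  4  4  4  4

6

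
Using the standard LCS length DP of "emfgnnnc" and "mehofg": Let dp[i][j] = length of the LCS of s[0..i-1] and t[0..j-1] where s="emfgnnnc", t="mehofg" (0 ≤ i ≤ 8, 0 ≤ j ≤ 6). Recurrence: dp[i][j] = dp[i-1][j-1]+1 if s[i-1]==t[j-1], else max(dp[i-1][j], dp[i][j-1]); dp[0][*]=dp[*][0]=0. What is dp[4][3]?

1

   ''  m  e  h  o  f  g
''  0  0  0  0  0  0  0
 e  0  0  1  1  1  1  1
 m  0  1  1  1  1  1  1
 f  0  1  1  1  1  2  2
 g  0  1  1  1  1  2  3
 n  0  1  1  1  1  2  3
 n  0  1  1  1  1  2  3
 n  0  1  1  1  1  2  3
 c  0  1  1  1  1  2  3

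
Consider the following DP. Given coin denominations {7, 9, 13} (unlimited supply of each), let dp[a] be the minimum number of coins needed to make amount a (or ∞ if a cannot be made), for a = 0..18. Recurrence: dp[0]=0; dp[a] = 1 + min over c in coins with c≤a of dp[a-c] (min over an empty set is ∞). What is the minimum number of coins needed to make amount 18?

 a  0  1  2  3  4  5  6  7  8  9 10 11 12 13 14 15 16 17 18
dp  0  -  -  -  -  -  -  1  -  1  -  -  -  1  2  -  2  -  2
(- denotes ∞ / unreachable)

2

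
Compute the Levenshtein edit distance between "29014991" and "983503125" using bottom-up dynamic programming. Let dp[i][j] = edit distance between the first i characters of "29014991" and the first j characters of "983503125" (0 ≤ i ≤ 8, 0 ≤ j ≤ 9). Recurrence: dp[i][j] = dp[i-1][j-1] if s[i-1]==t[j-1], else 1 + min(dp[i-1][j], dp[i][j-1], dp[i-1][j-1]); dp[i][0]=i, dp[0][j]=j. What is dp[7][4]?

   ''  9  8  3  5  0  3  1  2  5
''  0  1  2  3  4  5  6  7  8  9
 2  1  1  2  3  4  5  6  7  7  8
 9  2  1  2  3  4  5  6  7  8  8
 0  3  2  2  3  4  4  5  6  7  8
 1  4  3  3  3  4  5  5  5  6  7
 4  5  4  4  4  4  5  6  6  6  7
 9  6  5  5  5  5  5  6  7  7  7
 9  7  6  6  6  6  6  6  7  8  8
 1  8  7  7  7  7  7  7  6  7  8

6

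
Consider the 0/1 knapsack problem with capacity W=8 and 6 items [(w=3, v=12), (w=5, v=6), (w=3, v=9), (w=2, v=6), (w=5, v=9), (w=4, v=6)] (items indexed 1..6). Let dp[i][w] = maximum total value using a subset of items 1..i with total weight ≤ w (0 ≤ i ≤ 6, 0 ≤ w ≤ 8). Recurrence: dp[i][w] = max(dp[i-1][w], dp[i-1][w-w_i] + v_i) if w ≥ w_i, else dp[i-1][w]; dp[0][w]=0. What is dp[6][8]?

i\w   0   1   2   3   4   5   6   7   8
  0   0   0   0   0   0   0   0   0   0
  1   0   0   0  12  12  12  12  12  12
  2   0   0   0  12  12  12  12  12  18
  3   0   0   0  12  12  12  21  21  21
  4   0   0   6  12  12  18  21  21  27
  5   0   0   6  12  12  18  21  21  27
  6   0   0   6  12  12  18  21  21  27

27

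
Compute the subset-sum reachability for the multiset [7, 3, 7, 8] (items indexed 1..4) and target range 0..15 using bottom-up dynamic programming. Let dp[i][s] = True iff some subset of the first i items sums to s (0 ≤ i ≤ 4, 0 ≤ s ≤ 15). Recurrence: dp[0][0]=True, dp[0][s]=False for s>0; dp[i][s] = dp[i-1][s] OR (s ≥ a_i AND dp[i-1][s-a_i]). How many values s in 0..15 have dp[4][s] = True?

i\s   0   1   2   3   4   5   6   7   8   9  10  11  12  13  14  15
  0   T   F   F   F   F   F   F   F   F   F   F   F   F   F   F   F
  1   T   F   F   F   F   F   F   T   F   F   F   F   F   F   F   F
  2   T   F   F   T   F   F   F   T   F   F   T   F   F   F   F   F
  3   T   F   F   T   F   F   F   T   F   F   T   F   F   F   T   F
  4   T   F   F   T   F   F   F   T   T   F   T   T   F   F   T   T

8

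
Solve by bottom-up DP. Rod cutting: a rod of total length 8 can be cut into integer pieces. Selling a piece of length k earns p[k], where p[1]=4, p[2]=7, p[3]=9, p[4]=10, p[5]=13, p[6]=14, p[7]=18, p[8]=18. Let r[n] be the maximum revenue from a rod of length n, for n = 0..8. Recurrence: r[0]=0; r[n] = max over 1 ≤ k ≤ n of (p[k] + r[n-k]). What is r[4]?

   n    0    1    2    3    4    5    6    7    8
r[n]    0    4    8   12   16   20   24   28   32

16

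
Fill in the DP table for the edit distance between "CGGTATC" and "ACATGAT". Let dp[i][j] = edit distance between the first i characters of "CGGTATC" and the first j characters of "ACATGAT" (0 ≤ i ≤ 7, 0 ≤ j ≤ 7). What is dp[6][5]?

   ''  A  C  A  T  G  A  T
''  0  1  2  3  4  5  6  7
 C  1  1  1  2  3  4  5  6
 G  2  2  2  2  3  3  4  5
 G  3  3  3  3  3  3  4  5
 T  4  4  4  4  3  4  4  4
 A  5  4  5  4  4  4  4  5
 T  6  5  5  5  4  5  5  4
 C  7  6  5  6  5  5  6  5

5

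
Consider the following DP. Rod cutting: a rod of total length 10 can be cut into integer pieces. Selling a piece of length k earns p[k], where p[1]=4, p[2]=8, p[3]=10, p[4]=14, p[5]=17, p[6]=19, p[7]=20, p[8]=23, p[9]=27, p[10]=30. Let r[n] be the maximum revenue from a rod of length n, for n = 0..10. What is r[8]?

32

   n    0    1    2    3    4    5    6    7    8    9   10
r[n]    0    4    8   12   16   20   24   28   32   36   40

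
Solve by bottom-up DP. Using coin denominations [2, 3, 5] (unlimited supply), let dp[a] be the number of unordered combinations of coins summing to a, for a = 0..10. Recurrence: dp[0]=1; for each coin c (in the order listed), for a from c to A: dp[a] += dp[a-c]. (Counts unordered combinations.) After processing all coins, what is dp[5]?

2

after  coin     0     1     2     3     4     5     6     7     8     9    10
          2     1     0     1     0     1     0     1     0     1     0     1
          3     1     0     1     1     1     1     2     1     2     2     2
          5     1     0     1     1     1     2     2     2     3     3     4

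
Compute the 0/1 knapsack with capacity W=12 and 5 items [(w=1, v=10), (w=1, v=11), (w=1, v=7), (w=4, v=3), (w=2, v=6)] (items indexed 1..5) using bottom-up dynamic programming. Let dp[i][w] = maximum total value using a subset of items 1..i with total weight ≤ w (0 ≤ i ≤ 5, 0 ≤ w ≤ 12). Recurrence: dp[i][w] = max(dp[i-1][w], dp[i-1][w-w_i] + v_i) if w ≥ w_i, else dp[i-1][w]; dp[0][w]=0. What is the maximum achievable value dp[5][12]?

37

i\w   0   1   2   3   4   5   6   7   8   9  10  11  12
  0   0   0   0   0   0   0   0   0   0   0   0   0   0
  1   0  10  10  10  10  10  10  10  10  10  10  10  10
  2   0  11  21  21  21  21  21  21  21  21  21  21  21
  3   0  11  21  28  28  28  28  28  28  28  28  28  28
  4   0  11  21  28  28  28  28  31  31  31  31  31  31
  5   0  11  21  28  28  34  34  34  34  37  37  37  37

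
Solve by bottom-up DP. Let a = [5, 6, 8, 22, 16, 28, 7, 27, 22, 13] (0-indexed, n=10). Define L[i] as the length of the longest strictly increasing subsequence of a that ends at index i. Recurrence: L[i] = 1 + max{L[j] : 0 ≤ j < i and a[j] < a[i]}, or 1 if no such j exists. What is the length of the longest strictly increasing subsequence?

   i    0    1    2    3    4    5    6    7    8    9
a[i]    5    6    8   22   16   28    7   27   22   13
L[i]    1    2    3    4    4    5    3    5    5    4

5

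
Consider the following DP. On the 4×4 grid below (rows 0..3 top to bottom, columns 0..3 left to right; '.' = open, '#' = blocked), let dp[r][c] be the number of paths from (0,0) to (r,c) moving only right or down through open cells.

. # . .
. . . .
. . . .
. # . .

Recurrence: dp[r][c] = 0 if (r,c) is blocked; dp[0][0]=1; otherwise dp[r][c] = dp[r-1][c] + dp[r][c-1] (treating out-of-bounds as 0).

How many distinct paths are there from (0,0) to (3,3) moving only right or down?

7

r\c   0   1   2   3
  0   1   0   0   0
  1   1   1   1   1
  2   1   2   3   4
  3   1   0   3   7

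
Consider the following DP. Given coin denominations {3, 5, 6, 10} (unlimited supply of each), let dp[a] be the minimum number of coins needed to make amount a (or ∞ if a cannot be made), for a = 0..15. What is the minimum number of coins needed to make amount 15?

 a  0  1  2  3  4  5  6  7  8  9 10 11 12 13 14 15
dp  0  -  -  1  -  1  1  -  2  2  1  2  2  2  3  2
(- denotes ∞ / unreachable)

2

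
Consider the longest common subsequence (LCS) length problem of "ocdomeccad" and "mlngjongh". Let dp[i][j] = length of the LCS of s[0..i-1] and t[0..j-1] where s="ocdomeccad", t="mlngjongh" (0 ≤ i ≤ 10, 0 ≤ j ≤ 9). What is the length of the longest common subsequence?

   ''  m  l  n  g  j  o  n  g  h
''  0  0  0  0  0  0  0  0  0  0
 o  0  0  0  0  0  0  1  1  1  1
 c  0  0  0  0  0  0  1  1  1  1
 d  0  0  0  0  0  0  1  1  1  1
 o  0  0  0  0  0  0  1  1  1  1
 m  0  1  1  1  1  1  1  1  1  1
 e  0  1  1  1  1  1  1  1  1  1
 c  0  1  1  1  1  1  1  1  1  1
 c  0  1  1  1  1  1  1  1  1  1
 a  0  1  1  1  1  1  1  1  1  1
 d  0  1  1  1  1  1  1  1  1  1

1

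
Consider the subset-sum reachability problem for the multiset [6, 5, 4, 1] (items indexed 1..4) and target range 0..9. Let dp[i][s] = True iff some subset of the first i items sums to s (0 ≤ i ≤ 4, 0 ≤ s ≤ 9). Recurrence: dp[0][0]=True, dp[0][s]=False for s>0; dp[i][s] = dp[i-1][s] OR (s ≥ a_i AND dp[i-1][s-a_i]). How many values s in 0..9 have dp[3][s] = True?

5

i\s   0   1   2   3   4   5   6   7   8   9
  0   T   F   F   F   F   F   F   F   F   F
  1   T   F   F   F   F   F   T   F   F   F
  2   T   F   F   F   F   T   T   F   F   F
  3   T   F   F   F   T   T   T   F   F   T
  4   T   T   F   F   T   T   T   T   F   T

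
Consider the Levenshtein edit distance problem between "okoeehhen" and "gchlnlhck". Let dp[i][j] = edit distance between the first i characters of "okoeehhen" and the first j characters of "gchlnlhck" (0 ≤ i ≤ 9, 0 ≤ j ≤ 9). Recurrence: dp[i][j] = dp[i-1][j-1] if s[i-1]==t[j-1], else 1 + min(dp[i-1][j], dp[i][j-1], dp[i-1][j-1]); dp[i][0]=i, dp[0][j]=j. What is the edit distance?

8

   ''  g  c  h  l  n  l  h  c  k
''  0  1  2  3  4  5  6  7  8  9
 o  1  1  2  3  4  5  6  7  8  9
 k  2  2  2  3  4  5  6  7  8  8
 o  3  3  3  3  4  5  6  7  8  9
 e  4  4  4  4  4  5  6  7  8  9
 e  5  5  5  5  5  5  6  7  8  9
 h  6  6  6  5  6  6  6  6  7  8
 h  7  7  7  6  6  7  7  6  7  8
 e  8  8  8  7  7  7  8  7  7  8
 n  9  9  9  8  8  7  8  8  8  8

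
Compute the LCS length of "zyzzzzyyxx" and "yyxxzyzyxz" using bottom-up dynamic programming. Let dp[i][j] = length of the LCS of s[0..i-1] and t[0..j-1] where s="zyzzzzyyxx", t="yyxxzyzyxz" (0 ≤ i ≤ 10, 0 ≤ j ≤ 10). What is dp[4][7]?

3

   ''  y  y  x  x  z  y  z  y  x  z
''  0  0  0  0  0  0  0  0  0  0  0
 z  0  0  0  0  0  1  1  1  1  1  1
 y  0  1  1  1  1  1  2  2  2  2  2
 z  0  1  1  1  1  2  2  3  3  3  3
 z  0  1  1  1  1  2  2  3  3  3  4
 z  0  1  1  1  1  2  2  3  3  3  4
 z  0  1  1  1  1  2  2  3  3  3  4
 y  0  1  2  2  2  2  3  3  4  4  4
 y  0  1  2  2  2  2  3  3  4  4  4
 x  0  1  2  3  3  3  3  3  4  5  5
 x  0  1  2  3  4  4  4  4  4  5  5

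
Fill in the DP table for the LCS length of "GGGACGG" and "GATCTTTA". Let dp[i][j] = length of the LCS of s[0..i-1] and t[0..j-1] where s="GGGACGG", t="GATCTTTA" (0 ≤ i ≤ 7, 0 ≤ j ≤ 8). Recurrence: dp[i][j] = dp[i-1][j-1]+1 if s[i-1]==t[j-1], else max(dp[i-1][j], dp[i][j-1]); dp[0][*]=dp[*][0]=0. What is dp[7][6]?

3

   ''  G  A  T  C  T  T  T  A
''  0  0  0  0  0  0  0  0  0
 G  0  1  1  1  1  1  1  1  1
 G  0  1  1  1  1  1  1  1  1
 G  0  1  1  1  1  1  1  1  1
 A  0  1  2  2  2  2  2  2  2
 C  0  1  2  2  3  3  3  3  3
 G  0  1  2  2  3  3  3  3  3
 G  0  1  2  2  3  3  3  3  3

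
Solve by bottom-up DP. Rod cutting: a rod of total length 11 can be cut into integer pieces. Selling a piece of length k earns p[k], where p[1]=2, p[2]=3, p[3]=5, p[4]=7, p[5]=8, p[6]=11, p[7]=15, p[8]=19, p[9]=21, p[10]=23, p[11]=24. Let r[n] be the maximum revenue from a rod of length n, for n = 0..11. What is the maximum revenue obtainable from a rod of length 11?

   n    0    1    2    3    4    5    6    7    8    9   10   11
r[n]    0    2    4    6    8   10   12   15   19   21   23   25

25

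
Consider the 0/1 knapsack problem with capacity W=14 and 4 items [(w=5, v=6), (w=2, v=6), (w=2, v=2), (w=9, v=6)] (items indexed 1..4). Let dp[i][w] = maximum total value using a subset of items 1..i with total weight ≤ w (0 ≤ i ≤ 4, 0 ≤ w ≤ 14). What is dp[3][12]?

14

i\w   0   1   2   3   4   5   6   7   8   9  10  11  12  13  14
  0   0   0   0   0   0   0   0   0   0   0   0   0   0   0   0
  1   0   0   0   0   0   6   6   6   6   6   6   6   6   6   6
  2   0   0   6   6   6   6   6  12  12  12  12  12  12  12  12
  3   0   0   6   6   8   8   8  12  12  14  14  14  14  14  14
  4   0   0   6   6   8   8   8  12  12  14  14  14  14  14  14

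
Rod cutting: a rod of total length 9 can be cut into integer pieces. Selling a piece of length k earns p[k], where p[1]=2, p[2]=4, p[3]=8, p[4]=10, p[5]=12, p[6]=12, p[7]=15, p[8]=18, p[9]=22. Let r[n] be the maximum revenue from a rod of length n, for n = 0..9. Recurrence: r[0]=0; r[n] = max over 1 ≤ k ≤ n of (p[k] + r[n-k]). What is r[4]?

   n    0    1    2    3    4    5    6    7    8    9
r[n]    0    2    4    8   10   12   16   18   20   24

10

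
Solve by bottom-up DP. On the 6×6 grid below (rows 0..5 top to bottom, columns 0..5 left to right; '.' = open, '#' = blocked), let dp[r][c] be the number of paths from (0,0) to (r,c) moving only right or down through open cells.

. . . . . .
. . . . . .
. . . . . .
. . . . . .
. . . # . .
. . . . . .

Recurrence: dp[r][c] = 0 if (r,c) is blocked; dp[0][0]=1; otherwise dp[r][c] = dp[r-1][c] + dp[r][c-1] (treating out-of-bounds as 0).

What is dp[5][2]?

21

r\c   0   1   2   3   4   5
  0   1   1   1   1   1   1
  1   1   2   3   4   5   6
  2   1   3   6  10  15  21
  3   1   4  10  20  35  56
  4   1   5  15   0  35  91
  5   1   6  21  21  56 147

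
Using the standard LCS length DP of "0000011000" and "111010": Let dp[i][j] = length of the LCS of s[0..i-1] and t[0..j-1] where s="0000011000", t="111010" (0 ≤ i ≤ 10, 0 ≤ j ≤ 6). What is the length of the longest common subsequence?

   ''  1  1  1  0  1  0
''  0  0  0  0  0  0  0
 0  0  0  0  0  1  1  1
 0  0  0  0  0  1  1  2
 0  0  0  0  0  1  1  2
 0  0  0  0  0  1  1  2
 0  0  0  0  0  1  1  2
 1  0  1  1  1  1  2  2
 1  0  1  2  2  2  2  2
 0  0  1  2  2  3  3  3
 0  0  1  2  2  3  3  4
 0  0  1  2  2  3  3  4

4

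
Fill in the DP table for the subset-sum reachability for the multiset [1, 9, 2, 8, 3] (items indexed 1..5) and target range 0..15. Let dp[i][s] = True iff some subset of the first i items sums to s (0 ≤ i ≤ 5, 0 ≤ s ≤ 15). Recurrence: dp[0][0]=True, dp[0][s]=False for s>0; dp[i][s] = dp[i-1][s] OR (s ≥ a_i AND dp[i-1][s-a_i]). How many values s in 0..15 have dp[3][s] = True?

8

i\s   0   1   2   3   4   5   6   7   8   9  10  11  12  13  14  15
  0   T   F   F   F   F   F   F   F   F   F   F   F   F   F   F   F
  1   T   T   F   F   F   F   F   F   F   F   F   F   F   F   F   F
  2   T   T   F   F   F   F   F   F   F   T   T   F   F   F   F   F
  3   T   T   T   T   F   F   F   F   F   T   T   T   T   F   F   F
  4   T   T   T   T   F   F   F   F   T   T   T   T   T   F   F   F
  5   T   T   T   T   T   T   T   F   T   T   T   T   T   T   T   T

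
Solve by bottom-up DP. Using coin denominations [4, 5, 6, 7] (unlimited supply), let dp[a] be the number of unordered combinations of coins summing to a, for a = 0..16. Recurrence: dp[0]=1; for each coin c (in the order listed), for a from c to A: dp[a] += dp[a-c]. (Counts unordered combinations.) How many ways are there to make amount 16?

after  coin     0     1     2     3     4     5     6     7     8     9    10    11    12    13    14    15    16
          4     1     0     0     0     1     0     0     0     1     0     0     0     1     0     0     0     1
          5     1     0     0     0     1     1     0     0     1     1     1     0     1     1     1     1     1
          6     1     0     0     0     1     1     1     0     1     1     2     1     2     1     2     2     3
          7     1     0     0     0     1     1     1     1     1     1     2     2     3     2     3     3     4

4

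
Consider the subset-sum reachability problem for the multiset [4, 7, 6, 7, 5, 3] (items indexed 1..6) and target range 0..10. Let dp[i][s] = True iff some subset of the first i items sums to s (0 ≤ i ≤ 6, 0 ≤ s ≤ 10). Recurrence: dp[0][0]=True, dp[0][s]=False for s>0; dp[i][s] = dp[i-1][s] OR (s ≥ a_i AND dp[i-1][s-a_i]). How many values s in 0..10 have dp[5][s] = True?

i\s   0   1   2   3   4   5   6   7   8   9  10
  0   T   F   F   F   F   F   F   F   F   F   F
  1   T   F   F   F   T   F   F   F   F   F   F
  2   T   F   F   F   T   F   F   T   F   F   F
  3   T   F   F   F   T   F   T   T   F   F   T
  4   T   F   F   F   T   F   T   T   F   F   T
  5   T   F   F   F   T   T   T   T   F   T   T
  6   T   F   F   T   T   T   T   T   T   T   T

7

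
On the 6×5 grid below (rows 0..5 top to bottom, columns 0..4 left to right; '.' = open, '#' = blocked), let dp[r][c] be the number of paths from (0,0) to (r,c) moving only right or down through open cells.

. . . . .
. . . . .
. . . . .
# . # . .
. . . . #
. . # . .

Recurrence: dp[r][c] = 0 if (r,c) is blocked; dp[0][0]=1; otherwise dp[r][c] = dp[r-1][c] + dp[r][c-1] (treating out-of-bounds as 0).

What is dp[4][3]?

13

r\c   0   1   2   3   4
  0   1   1   1   1   1
  1   1   2   3   4   5
  2   1   3   6  10  15
  3   0   3   0  10  25
  4   0   3   3  13   0
  5   0   3   0  13  13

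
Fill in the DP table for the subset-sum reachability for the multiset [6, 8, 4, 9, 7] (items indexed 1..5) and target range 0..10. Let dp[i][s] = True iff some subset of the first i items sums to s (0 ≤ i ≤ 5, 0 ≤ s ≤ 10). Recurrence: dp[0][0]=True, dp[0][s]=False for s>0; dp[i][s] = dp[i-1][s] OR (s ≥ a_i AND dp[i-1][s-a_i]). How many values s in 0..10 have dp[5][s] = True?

i\s   0   1   2   3   4   5   6   7   8   9  10
  0   T   F   F   F   F   F   F   F   F   F   F
  1   T   F   F   F   F   F   T   F   F   F   F
  2   T   F   F   F   F   F   T   F   T   F   F
  3   T   F   F   F   T   F   T   F   T   F   T
  4   T   F   F   F   T   F   T   F   T   T   T
  5   T   F   F   F   T   F   T   T   T   T   T

7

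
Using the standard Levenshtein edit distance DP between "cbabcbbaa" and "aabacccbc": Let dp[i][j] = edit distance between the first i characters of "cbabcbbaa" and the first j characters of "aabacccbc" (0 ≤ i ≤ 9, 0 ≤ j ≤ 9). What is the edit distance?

   ''  a  a  b  a  c  c  c  b  c
''  0  1  2  3  4  5  6  7  8  9
 c  1  1  2  3  4  4  5  6  7  8
 b  2  2  2  2  3  4  5  6  6  7
 a  3  2  2  3  2  3  4  5  6  7
 b  4  3  3  2  3  3  4  5  5  6
 c  5  4  4  3  3  3  3  4  5  5
 b  6  5  5  4  4  4  4  4  4  5
 b  7  6  6  5  5  5  5  5  4  5
 a  8  7  6  6  5  6  6  6  5  5
 a  9  8  7  7  6  6  7  7  6  6

6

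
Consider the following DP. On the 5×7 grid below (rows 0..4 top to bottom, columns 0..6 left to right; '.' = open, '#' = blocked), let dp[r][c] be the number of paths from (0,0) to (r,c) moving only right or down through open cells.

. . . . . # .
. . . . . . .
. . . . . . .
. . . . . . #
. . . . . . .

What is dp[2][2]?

6

r\c   0   1   2   3   4   5   6
  0   1   1   1   1   1   0   0
  1   1   2   3   4   5   5   5
  2   1   3   6  10  15  20  25
  3   1   4  10  20  35  55   0
  4   1   5  15  35  70 125 125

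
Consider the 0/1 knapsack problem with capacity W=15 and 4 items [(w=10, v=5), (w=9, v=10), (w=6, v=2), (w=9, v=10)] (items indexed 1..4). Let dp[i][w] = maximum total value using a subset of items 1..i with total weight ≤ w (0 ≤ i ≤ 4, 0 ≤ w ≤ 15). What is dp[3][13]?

i\w   0   1   2   3   4   5   6   7   8   9  10  11  12  13  14  15
  0   0   0   0   0   0   0   0   0   0   0   0   0   0   0   0   0
  1   0   0   0   0   0   0   0   0   0   0   5   5   5   5   5   5
  2   0   0   0   0   0   0   0   0   0  10  10  10  10  10  10  10
  3   0   0   0   0   0   0   2   2   2  10  10  10  10  10  10  12
  4   0   0   0   0   0   0   2   2   2  10  10  10  10  10  10  12

10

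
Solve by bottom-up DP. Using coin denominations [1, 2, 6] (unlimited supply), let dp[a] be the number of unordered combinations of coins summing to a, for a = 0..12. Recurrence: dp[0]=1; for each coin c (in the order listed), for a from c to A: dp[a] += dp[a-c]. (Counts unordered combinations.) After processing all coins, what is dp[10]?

after  coin     0     1     2     3     4     5     6     7     8     9    10    11    12
          1     1     1     1     1     1     1     1     1     1     1     1     1     1
          2     1     1     2     2     3     3     4     4     5     5     6     6     7
          6     1     1     2     2     3     3     5     5     7     7     9     9    12

9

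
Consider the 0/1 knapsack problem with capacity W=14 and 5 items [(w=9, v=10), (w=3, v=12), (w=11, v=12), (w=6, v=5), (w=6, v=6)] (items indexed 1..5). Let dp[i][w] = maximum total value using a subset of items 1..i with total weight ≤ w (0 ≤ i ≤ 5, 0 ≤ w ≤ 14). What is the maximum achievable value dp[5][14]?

i\w   0   1   2   3   4   5   6   7   8   9  10  11  12  13  14
  0   0   0   0   0   0   0   0   0   0   0   0   0   0   0   0
  1   0   0   0   0   0   0   0   0   0  10  10  10  10  10  10
  2   0   0   0  12  12  12  12  12  12  12  12  12  22  22  22
  3   0   0   0  12  12  12  12  12  12  12  12  12  22  22  24
  4   0   0   0  12  12  12  12  12  12  17  17  17  22  22  24
  5   0   0   0  12  12  12  12  12  12  18  18  18  22  22  24

24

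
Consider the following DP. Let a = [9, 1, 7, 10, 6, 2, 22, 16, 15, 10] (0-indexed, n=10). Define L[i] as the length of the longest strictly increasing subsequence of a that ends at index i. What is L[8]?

   i    0    1    2    3    4    5    6    7    8    9
a[i]    9    1    7   10    6    2   22   16   15   10
L[i]    1    1    2    3    2    2    4    4    4    3

4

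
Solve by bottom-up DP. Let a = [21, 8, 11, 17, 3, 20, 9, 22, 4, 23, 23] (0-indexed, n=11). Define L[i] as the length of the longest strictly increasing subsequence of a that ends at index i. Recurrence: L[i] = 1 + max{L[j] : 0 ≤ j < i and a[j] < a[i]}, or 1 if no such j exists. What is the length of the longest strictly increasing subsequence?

   i    0    1    2    3    4    5    6    7    8    9   10
a[i]   21    8   11   17    3   20    9   22    4   23   23
L[i]    1    1    2    3    1    4    2    5    2    6    6

6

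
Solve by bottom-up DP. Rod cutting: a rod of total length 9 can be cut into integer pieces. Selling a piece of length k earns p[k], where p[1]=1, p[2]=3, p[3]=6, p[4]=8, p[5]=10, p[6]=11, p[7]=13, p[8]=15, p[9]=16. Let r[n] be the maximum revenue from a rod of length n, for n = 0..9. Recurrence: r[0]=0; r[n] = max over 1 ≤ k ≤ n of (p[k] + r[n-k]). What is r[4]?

   n    0    1    2    3    4    5    6    7    8    9
r[n]    0    1    3    6    8   10   12   14   16   18

8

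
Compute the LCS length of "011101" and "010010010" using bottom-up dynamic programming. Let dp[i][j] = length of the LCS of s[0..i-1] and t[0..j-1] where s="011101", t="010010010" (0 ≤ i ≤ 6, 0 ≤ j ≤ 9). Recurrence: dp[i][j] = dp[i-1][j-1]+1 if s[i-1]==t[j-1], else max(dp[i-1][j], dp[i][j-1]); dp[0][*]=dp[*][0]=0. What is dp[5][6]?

4

   ''  0  1  0  0  1  0  0  1  0
''  0  0  0  0  0  0  0  0  0  0
 0  0  1  1  1  1  1  1  1  1  1
 1  0  1  2  2  2  2  2  2  2  2
 1  0  1  2  2  2  3  3  3  3  3
 1  0  1  2  2  2  3  3  3  4  4
 0  0  1  2  3  3  3  4  4  4  5
 1  0  1  2  3  3  4  4  4  5  5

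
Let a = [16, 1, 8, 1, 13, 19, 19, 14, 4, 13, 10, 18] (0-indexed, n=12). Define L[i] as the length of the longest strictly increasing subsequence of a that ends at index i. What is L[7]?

4

   i    0    1    2    3    4    5    6    7    8    9   10   11
a[i]   16    1    8    1   13   19   19   14    4   13   10   18
L[i]    1    1    2    1    3    4    4    4    2    3    3    5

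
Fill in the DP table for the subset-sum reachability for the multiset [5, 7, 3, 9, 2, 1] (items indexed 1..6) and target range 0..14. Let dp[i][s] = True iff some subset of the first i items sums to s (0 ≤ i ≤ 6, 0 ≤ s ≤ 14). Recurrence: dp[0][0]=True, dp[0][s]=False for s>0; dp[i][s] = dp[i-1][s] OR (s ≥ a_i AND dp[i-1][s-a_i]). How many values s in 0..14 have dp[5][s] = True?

i\s   0   1   2   3   4   5   6   7   8   9  10  11  12  13  14
  0   T   F   F   F   F   F   F   F   F   F   F   F   F   F   F
  1   T   F   F   F   F   T   F   F   F   F   F   F   F   F   F
  2   T   F   F   F   F   T   F   T   F   F   F   F   T   F   F
  3   T   F   F   T   F   T   F   T   T   F   T   F   T   F   F
  4   T   F   F   T   F   T   F   T   T   T   T   F   T   F   T
  5   T   F   T   T   F   T   F   T   T   T   T   T   T   F   T
  6   T   T   T   T   T   T   T   T   T   T   T   T   T   T   T

11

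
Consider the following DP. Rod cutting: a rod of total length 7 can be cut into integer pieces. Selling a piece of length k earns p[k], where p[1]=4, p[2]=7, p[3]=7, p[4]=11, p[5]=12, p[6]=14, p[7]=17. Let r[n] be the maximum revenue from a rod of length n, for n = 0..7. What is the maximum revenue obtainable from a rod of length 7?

28

   n    0    1    2    3    4    5    6    7
r[n]    0    4    8   12   16   20   24   28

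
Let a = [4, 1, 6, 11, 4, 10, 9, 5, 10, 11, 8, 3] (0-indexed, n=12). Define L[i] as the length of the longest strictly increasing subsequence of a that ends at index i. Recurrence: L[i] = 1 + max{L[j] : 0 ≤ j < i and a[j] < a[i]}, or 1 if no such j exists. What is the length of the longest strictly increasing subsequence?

5

   i    0    1    2    3    4    5    6    7    8    9   10   11
a[i]    4    1    6   11    4   10    9    5   10   11    8    3
L[i]    1    1    2    3    2    3    3    3    4    5    4    2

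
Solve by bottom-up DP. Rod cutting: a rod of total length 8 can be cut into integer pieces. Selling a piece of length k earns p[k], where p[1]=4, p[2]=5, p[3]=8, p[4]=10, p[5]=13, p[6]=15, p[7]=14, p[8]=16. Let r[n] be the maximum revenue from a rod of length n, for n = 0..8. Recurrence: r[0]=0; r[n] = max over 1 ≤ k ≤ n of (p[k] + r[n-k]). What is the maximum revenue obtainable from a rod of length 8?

32

   n    0    1    2    3    4    5    6    7    8
r[n]    0    4    8   12   16   20   24   28   32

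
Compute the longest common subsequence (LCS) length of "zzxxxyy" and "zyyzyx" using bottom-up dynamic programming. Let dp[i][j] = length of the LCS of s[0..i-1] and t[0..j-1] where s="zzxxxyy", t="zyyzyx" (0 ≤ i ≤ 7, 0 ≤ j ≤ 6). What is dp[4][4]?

   ''  z  y  y  z  y  x
''  0  0  0  0  0  0  0
 z  0  1  1  1  1  1  1
 z  0  1  1  1  2  2  2
 x  0  1  1  1  2  2  3
 x  0  1  1  1  2  2  3
 x  0  1  1  1  2  2  3
 y  0  1  2  2  2  3  3
 y  0  1  2  3  3  3  3

2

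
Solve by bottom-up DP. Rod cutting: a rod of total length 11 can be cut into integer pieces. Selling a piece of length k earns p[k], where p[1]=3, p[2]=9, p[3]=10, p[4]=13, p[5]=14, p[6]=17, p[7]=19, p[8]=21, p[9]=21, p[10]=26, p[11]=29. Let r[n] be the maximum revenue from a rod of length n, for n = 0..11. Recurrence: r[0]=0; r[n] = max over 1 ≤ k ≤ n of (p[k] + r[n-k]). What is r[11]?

48

   n    0    1    2    3    4    5    6    7    8    9   10   11
r[n]    0    3    9   12   18   21   27   30   36   39   45   48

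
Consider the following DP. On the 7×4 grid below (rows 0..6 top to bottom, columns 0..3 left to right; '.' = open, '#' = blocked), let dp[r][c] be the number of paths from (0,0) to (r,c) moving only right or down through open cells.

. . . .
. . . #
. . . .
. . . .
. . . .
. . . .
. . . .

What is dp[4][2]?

r\c   0   1   2   3
  0   1   1   1   1
  1   1   2   3   0
  2   1   3   6   6
  3   1   4  10  16
  4   1   5  15  31
  5   1   6  21  52
  6   1   7  28  80

15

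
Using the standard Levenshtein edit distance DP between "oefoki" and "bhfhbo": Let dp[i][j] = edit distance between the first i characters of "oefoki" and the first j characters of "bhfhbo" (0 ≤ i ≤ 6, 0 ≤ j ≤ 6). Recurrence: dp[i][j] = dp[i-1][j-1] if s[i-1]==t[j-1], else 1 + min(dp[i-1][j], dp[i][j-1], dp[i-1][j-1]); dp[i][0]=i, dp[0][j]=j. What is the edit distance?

   ''  b  h  f  h  b  o
''  0  1  2  3  4  5  6
 o  1  1  2  3  4  5  5
 e  2  2  2  3  4  5  6
 f  3  3  3  2  3  4  5
 o  4  4  4  3  3  4  4
 k  5  5  5  4  4  4  5
 i  6  6  6  5  5  5  5

5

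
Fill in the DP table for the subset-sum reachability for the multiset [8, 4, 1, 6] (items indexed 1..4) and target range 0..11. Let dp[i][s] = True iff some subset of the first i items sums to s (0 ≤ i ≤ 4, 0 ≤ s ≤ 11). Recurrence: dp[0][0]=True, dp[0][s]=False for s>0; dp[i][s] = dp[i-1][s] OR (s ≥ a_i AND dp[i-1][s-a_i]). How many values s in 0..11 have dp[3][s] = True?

i\s   0   1   2   3   4   5   6   7   8   9  10  11
  0   T   F   F   F   F   F   F   F   F   F   F   F
  1   T   F   F   F   F   F   F   F   T   F   F   F
  2   T   F   F   F   T   F   F   F   T   F   F   F
  3   T   T   F   F   T   T   F   F   T   T   F   F
  4   T   T   F   F   T   T   T   T   T   T   T   T

6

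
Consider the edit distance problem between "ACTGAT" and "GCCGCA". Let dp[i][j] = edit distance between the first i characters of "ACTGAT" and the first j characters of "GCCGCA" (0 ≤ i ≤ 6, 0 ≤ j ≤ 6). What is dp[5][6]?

3

   ''  G  C  C  G  C  A
''  0  1  2  3  4  5  6
 A  1  1  2  3  4  5  5
 C  2  2  1  2  3  4  5
 T  3  3  2  2  3  4  5
 G  4  3  3  3  2  3  4
 A  5  4  4  4  3  3  3
 T  6  5  5  5  4  4  4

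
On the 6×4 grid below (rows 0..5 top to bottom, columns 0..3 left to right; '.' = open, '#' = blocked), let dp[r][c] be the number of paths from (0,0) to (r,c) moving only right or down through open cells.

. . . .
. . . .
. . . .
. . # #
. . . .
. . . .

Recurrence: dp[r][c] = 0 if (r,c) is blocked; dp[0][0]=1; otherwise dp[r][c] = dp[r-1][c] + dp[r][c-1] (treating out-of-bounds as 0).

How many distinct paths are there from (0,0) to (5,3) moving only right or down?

r\c   0   1   2   3
  0   1   1   1   1
  1   1   2   3   4
  2   1   3   6  10
  3   1   4   0   0
  4   1   5   5   5
  5   1   6  11  16

16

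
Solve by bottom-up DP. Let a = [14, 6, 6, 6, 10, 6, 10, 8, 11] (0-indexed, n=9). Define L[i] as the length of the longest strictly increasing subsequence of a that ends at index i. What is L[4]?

2

   i    0    1    2    3    4    5    6    7    8
a[i]   14    6    6    6   10    6   10    8   11
L[i]    1    1    1    1    2    1    2    2    3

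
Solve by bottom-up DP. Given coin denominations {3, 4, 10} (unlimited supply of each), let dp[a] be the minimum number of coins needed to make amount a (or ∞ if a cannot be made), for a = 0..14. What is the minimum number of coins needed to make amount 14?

 a  0  1  2  3  4  5  6  7  8  9 10 11 12 13 14
dp  0  -  -  1  1  -  2  2  2  3  1  3  3  2  2
(- denotes ∞ / unreachable)

2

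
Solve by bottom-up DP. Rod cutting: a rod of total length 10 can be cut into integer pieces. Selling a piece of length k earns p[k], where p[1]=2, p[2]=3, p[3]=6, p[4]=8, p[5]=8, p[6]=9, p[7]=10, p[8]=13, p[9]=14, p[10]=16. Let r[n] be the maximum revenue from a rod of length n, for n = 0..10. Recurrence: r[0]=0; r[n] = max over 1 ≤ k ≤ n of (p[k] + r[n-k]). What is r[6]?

12

   n    0    1    2    3    4    5    6    7    8    9   10
r[n]    0    2    4    6    8   10   12   14   16   18   20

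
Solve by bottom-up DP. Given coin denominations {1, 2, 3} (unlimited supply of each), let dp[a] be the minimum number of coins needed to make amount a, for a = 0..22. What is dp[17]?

 a  0  1  2  3  4  5  6  7  8  9 10 11 12 13 14 15 16 17 18 19 20 21 22
dp  0  1  1  1  2  2  2  3  3  3  4  4  4  5  5  5  6  6  6  7  7  7  8

6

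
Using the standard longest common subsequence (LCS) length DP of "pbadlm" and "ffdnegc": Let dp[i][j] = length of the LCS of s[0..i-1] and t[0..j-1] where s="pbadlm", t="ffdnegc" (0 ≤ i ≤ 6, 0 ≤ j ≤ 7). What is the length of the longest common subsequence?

   ''  f  f  d  n  e  g  c
''  0  0  0  0  0  0  0  0
 p  0  0  0  0  0  0  0  0
 b  0  0  0  0  0  0  0  0
 a  0  0  0  0  0  0  0  0
 d  0  0  0  1  1  1  1  1
 l  0  0  0  1  1  1  1  1
 m  0  0  0  1  1  1  1  1

1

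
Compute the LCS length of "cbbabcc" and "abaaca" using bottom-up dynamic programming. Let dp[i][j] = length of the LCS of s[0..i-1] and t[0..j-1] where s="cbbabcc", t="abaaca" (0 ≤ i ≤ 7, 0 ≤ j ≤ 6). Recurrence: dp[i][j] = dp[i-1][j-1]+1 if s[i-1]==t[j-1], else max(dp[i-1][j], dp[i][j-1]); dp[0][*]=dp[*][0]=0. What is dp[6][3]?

   ''  a  b  a  a  c  a
''  0  0  0  0  0  0  0
 c  0  0  0  0  0  1  1
 b  0  0  1  1  1  1  1
 b  0  0  1  1  1  1  1
 a  0  1  1  2  2  2  2
 b  0  1  2  2  2  2  2
 c  0  1  2  2  2  3  3
 c  0  1  2  2  2  3  3

2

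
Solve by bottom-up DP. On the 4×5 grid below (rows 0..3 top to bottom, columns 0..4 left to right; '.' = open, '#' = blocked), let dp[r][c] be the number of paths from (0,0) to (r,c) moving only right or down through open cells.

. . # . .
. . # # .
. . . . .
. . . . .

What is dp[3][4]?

13

r\c   0   1   2   3   4
  0   1   1   0   0   0
  1   1   2   0   0   0
  2   1   3   3   3   3
  3   1   4   7  10  13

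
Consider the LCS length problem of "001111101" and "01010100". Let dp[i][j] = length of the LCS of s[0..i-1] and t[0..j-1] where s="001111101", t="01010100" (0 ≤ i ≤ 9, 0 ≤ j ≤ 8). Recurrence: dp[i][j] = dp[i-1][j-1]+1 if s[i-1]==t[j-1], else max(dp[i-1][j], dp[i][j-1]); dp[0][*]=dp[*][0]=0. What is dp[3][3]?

2

   ''  0  1  0  1  0  1  0  0
''  0  0  0  0  0  0  0  0  0
 0  0  1  1  1  1  1  1  1  1
 0  0  1  1  2  2  2  2  2  2
 1  0  1  2  2  3  3  3  3  3
 1  0  1  2  2  3  3  4  4  4
 1  0  1  2  2  3  3  4  4  4
 1  0  1  2  2  3  3  4  4  4
 1  0  1  2  2  3  3  4  4  4
 0  0  1  2  3  3  4  4  5  5
 1  0  1  2  3  4  4  5  5  5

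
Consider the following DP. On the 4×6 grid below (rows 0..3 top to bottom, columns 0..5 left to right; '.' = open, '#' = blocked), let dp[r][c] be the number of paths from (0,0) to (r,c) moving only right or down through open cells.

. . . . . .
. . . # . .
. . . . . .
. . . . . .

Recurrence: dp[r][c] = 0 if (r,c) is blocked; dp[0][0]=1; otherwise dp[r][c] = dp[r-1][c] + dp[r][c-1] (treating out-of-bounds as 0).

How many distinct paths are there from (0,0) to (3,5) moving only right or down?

r\c   0   1   2   3   4   5
  0   1   1   1   1   1   1
  1   1   2   3   0   1   2
  2   1   3   6   6   7   9
  3   1   4  10  16  23  32

32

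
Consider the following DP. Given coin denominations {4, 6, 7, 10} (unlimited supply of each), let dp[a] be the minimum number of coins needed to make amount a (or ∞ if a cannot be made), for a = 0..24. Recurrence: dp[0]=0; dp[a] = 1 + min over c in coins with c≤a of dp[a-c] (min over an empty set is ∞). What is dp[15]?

 a  0  1  2  3  4  5  6  7  8  9 10 11 12 13 14 15 16 17 18 19 20 21 22 23 24
dp  0  -  -  -  1  -  1  1  2  -  1  2  2  2  2  3  2  2  3  3  2  3  3  3  3
(- denotes ∞ / unreachable)

3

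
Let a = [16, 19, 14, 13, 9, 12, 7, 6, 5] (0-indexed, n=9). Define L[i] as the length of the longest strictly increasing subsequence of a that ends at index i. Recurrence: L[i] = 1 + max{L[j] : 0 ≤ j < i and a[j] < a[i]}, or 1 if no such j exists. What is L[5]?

   i    0    1    2    3    4    5    6    7    8
a[i]   16   19   14   13    9   12    7    6    5
L[i]    1    2    1    1    1    2    1    1    1

2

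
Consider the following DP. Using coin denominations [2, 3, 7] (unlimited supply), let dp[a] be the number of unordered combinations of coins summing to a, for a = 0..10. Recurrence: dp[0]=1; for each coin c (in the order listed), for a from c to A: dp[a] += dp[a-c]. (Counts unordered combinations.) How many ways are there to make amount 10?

3

after  coin     0     1     2     3     4     5     6     7     8     9    10
          2     1     0     1     0     1     0     1     0     1     0     1
          3     1     0     1     1     1     1     2     1     2     2     2
          7     1     0     1     1     1     1     2     2     2     3     3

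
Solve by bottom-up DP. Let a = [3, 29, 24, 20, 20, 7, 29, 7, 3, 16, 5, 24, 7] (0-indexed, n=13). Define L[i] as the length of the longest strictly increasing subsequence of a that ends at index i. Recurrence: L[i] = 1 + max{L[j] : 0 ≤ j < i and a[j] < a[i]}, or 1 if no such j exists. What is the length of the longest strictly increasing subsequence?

   i    0    1    2    3    4    5    6    7    8    9   10   11   12
a[i]    3   29   24   20   20    7   29    7    3   16    5   24    7
L[i]    1    2    2    2    2    2    3    2    1    3    2    4    3

4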